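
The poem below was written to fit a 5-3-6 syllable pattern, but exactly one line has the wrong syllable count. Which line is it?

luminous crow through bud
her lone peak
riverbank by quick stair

Line 1

Line 1: luminous (3), crow (1), through (1), bud (1) → 6 (expected 5)
Line 2: her (1), lone (1), peak (1) → 3 ✓
Line 3: riverbank (3), by (1), quick (1), stair (1) → 6 ✓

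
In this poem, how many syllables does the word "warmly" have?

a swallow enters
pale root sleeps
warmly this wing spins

2

"warmly" has 2 syllables.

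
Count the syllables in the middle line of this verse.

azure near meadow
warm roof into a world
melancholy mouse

The middle line: warm(1) + roof(1) + into(2) + a(1) + world(1) = 6

6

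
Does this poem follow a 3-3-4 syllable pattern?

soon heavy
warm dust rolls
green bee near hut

Yes

Line 1: soon (1), heavy (2) → 3 ✓
Line 2: warm (1), dust (1), rolls (1) → 3 ✓
Line 3: green (1), bee (1), near (1), hut (1) → 4 ✓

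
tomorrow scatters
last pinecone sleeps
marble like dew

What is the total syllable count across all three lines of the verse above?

Line 1: "tomorrow scatters": 3+2 = 5
Line 2: "last pinecone sleeps": 1+2+1 = 4
Line 3: "marble like dew": 2+1+1 = 4
Total: 5 + 4 + 4 = 13

13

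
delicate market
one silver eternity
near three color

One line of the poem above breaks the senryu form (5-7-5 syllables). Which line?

Line 1: "delicate market": 3+2 = 5 ✓
Line 2: "one silver eternity": 1+2+4 = 7 ✓
Line 3: "near three color": 1+1+2 = 4 (expected 5)

The third line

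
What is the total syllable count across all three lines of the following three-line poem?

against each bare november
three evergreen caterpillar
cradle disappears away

22

Line 1: against (2), each (1), bare (1), november (3) → 7
Line 2: three (1), evergreen (3), caterpillar (4) → 8
Line 3: cradle (2), disappears (3), away (2) → 7
Total: 7 + 8 + 7 = 22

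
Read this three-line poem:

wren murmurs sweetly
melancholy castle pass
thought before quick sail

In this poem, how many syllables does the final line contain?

5

The final line: "thought before quick sail": 1+2+1+1 = 5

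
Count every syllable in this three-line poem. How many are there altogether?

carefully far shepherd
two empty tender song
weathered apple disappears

19

Line 1: carefully (3), far (1), shepherd (2) → 6
Line 2: two (1), empty (2), tender (2), song (1) → 6
Line 3: weathered (2), apple (2), disappears (3) → 7
Total: 6 + 6 + 7 = 19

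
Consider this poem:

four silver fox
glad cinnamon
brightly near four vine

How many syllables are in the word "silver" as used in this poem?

"silver" has 2 syllables.

2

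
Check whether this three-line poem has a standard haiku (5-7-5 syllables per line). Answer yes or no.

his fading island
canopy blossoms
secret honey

No

Line 1: "his fading island": 1+2+2 = 5 ✓
Line 2: "canopy blossoms": 3+2 = 5 (expected 7)
Line 3: "secret honey": 2+2 = 4 (expected 5)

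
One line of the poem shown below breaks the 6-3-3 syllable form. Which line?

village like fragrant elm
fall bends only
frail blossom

Line 2

Line 1: village(2) + like(1) + fragrant(2) + elm(1) = 6 ✓
Line 2: fall(1) + bends(1) + only(2) = 4 (expected 3)
Line 3: frail(1) + blossom(2) = 3 ✓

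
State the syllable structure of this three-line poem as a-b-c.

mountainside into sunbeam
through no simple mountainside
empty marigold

Line 1: mountainside (3), into (2), sunbeam (2) → 7
Line 2: through (1), no (1), simple (2), mountainside (3) → 7
Line 3: empty (2), marigold (3) → 5

7-7-5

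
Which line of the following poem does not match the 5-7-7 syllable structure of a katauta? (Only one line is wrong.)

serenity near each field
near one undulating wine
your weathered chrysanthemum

Line 1: serenity(4) + near(1) + each(1) + field(1) = 7 (expected 5)
Line 2: near(1) + one(1) + undulating(4) + wine(1) = 7 ✓
Line 3: your(1) + weathered(2) + chrysanthemum(4) = 7 ✓

The first line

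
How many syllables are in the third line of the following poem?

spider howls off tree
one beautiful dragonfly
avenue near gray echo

The third line: "avenue near gray echo": 3+1+1+2 = 7

7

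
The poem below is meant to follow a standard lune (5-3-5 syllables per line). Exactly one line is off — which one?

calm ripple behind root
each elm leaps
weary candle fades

Line 1

Line 1: "calm ripple behind root": 1+2+2+1 = 6 (expected 5)
Line 2: "each elm leaps": 1+1+1 = 3 ✓
Line 3: "weary candle fades": 2+2+1 = 5 ✓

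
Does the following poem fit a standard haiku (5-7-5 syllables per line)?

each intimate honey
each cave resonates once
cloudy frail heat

Line 1: each(1) + intimate(3) + honey(2) = 6 (expected 5)
Line 2: each(1) + cave(1) + resonates(3) + once(1) = 6 (expected 7)
Line 3: cloudy(2) + frail(1) + heat(1) = 4 (expected 5)

No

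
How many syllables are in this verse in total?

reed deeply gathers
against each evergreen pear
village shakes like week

17

Line 1: reed(1) + deeply(2) + gathers(2) = 5
Line 2: against(2) + each(1) + evergreen(3) + pear(1) = 7
Line 3: village(2) + shakes(1) + like(1) + week(1) = 5
Total: 5 + 7 + 5 = 17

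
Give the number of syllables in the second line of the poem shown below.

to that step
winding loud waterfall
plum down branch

6

The second line: winding(2) + loud(1) + waterfall(3) = 6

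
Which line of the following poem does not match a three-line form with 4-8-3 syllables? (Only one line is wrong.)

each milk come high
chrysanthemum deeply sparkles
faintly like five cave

The third line

Line 1: "each milk come high": 1+1+1+1 = 4 ✓
Line 2: "chrysanthemum deeply sparkles": 4+2+2 = 8 ✓
Line 3: "faintly like five cave": 2+1+1+1 = 5 (expected 3)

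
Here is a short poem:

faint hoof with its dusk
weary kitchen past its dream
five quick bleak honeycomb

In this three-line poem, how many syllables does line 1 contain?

5

Line 1: faint(1) + hoof(1) + with(1) + its(1) + dusk(1) = 5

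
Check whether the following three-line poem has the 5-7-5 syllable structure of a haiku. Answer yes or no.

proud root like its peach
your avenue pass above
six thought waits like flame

Line 1: proud(1) + root(1) + like(1) + its(1) + peach(1) = 5 ✓
Line 2: your(1) + avenue(3) + pass(1) + above(2) = 7 ✓
Line 3: six(1) + thought(1) + waits(1) + like(1) + flame(1) = 5 ✓

Yes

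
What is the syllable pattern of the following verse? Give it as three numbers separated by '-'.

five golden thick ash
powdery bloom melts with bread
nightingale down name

Line 1: five (1), golden (2), thick (1), ash (1) → 5
Line 2: powdery (3), bloom (1), melts (1), with (1), bread (1) → 7
Line 3: nightingale (3), down (1), name (1) → 5

5-7-5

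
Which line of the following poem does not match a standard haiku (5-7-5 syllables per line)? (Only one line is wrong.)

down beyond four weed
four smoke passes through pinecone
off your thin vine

The third line

Line 1: down(1) + beyond(2) + four(1) + weed(1) = 5 ✓
Line 2: four(1) + smoke(1) + passes(2) + through(1) + pinecone(2) = 7 ✓
Line 3: off(1) + your(1) + thin(1) + vine(1) = 4 (expected 5)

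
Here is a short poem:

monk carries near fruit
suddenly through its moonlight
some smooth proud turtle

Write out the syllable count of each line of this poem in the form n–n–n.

Line 1: monk (1), carries (2), near (1), fruit (1) → 5
Line 2: suddenly (3), through (1), its (1), moonlight (2) → 7
Line 3: some (1), smooth (1), proud (1), turtle (2) → 5

5–7–5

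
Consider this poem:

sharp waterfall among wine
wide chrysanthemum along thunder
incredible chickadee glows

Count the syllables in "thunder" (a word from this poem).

2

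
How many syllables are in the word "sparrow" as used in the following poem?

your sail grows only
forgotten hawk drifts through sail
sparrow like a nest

2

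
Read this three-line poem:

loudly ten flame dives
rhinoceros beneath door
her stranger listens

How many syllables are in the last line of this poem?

5

The last line: her(1) + stranger(2) + listens(2) = 5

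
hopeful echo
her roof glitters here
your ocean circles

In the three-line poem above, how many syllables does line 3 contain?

Line 3: your(1) + ocean(2) + circles(2) = 5

5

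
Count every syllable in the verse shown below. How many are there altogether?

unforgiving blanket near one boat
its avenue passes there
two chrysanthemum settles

Line 1: unforgiving(4) + blanket(2) + near(1) + one(1) + boat(1) = 9
Line 2: its(1) + avenue(3) + passes(2) + there(1) = 7
Line 3: two(1) + chrysanthemum(4) + settles(2) = 7
Total: 9 + 7 + 7 = 23

23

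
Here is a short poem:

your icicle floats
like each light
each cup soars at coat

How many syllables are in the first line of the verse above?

The first line: your (1), icicle (3), floats (1) → 5

5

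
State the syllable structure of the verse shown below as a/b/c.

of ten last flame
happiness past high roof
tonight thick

Line 1: "of ten last flame": 1+1+1+1 = 4
Line 2: "happiness past high roof": 3+1+1+1 = 6
Line 3: "tonight thick": 2+1 = 3

4/6/3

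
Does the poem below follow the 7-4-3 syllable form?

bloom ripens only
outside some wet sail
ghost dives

Line 1: "bloom ripens only": 1+2+2 = 5 (expected 7)
Line 2: "outside some wet sail": 2+1+1+1 = 5 (expected 4)
Line 3: "ghost dives": 1+1 = 2 (expected 3)

No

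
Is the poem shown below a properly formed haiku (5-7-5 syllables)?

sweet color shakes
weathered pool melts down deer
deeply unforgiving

No

Line 1: sweet(1) + color(2) + shakes(1) = 4 (expected 5)
Line 2: weathered(2) + pool(1) + melts(1) + down(1) + deer(1) = 6 (expected 7)
Line 3: deeply(2) + unforgiving(4) = 6 (expected 5)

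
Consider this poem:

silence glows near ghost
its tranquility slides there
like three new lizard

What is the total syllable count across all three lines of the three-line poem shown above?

Line 1: "silence glows near ghost": 2+1+1+1 = 5
Line 2: "its tranquility slides there": 1+4+1+1 = 7
Line 3: "like three new lizard": 1+1+1+2 = 5
Total: 5 + 7 + 5 = 17

17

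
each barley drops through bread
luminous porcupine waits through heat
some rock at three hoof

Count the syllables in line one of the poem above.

Line one: each(1) + barley(2) + drops(1) + through(1) + bread(1) = 6

6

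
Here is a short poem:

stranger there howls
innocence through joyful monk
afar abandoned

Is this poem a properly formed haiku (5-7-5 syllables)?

No

Line 1: stranger(2) + there(1) + howls(1) = 4 (expected 5)
Line 2: innocence(3) + through(1) + joyful(2) + monk(1) = 7 ✓
Line 3: afar(2) + abandoned(3) = 5 ✓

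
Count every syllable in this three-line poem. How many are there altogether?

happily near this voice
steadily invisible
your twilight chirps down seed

Line 1: happily (3), near (1), this (1), voice (1) → 6
Line 2: steadily (3), invisible (4) → 7
Line 3: your (1), twilight (2), chirps (1), down (1), seed (1) → 6
Total: 6 + 7 + 6 = 19

19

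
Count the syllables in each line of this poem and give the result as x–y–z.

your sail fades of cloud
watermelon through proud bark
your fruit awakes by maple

5–7–7

Line 1: "your sail fades of cloud": 1+1+1+1+1 = 5
Line 2: "watermelon through proud bark": 4+1+1+1 = 7
Line 3: "your fruit awakes by maple": 1+1+2+1+2 = 7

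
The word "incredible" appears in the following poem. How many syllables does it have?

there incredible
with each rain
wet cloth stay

"incredible" has 4 syllables.

4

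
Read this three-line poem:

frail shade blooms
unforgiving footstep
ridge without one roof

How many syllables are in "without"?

"without" has 2 syllables.

2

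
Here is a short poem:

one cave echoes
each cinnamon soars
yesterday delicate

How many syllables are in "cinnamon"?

3

"cinnamon" has 3 syllables.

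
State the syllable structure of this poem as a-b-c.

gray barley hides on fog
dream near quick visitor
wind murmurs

6-6-3

Line 1: gray(1) + barley(2) + hides(1) + on(1) + fog(1) = 6
Line 2: dream(1) + near(1) + quick(1) + visitor(3) = 6
Line 3: wind(1) + murmurs(2) = 3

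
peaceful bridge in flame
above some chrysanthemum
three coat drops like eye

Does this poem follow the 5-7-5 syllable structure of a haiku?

Yes

Line 1: "peaceful bridge in flame": 2+1+1+1 = 5 ✓
Line 2: "above some chrysanthemum": 2+1+4 = 7 ✓
Line 3: "three coat drops like eye": 1+1+1+1+1 = 5 ✓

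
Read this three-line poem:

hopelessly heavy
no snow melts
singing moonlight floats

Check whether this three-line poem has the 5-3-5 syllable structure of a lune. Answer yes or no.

Yes

Line 1: hopelessly (3), heavy (2) → 5 ✓
Line 2: no (1), snow (1), melts (1) → 3 ✓
Line 3: singing (2), moonlight (2), floats (1) → 5 ✓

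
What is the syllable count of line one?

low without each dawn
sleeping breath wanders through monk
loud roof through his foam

Line one: "low without each dawn": 1+2+1+1 = 5

5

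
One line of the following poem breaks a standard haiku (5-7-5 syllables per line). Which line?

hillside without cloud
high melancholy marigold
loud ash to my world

Line 1: hillside (2), without (2), cloud (1) → 5 ✓
Line 2: high (1), melancholy (4), marigold (3) → 8 (expected 7)
Line 3: loud (1), ash (1), to (1), my (1), world (1) → 5 ✓

Line 2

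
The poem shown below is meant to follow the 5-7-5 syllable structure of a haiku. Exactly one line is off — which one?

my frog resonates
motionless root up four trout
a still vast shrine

Line 1: my (1), frog (1), resonates (3) → 5 ✓
Line 2: motionless (3), root (1), up (1), four (1), trout (1) → 7 ✓
Line 3: a (1), still (1), vast (1), shrine (1) → 4 (expected 5)

Line 3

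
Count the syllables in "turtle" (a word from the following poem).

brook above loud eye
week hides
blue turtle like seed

2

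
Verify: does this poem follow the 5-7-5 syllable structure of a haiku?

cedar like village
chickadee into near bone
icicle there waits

Yes

Line 1: cedar (2), like (1), village (2) → 5 ✓
Line 2: chickadee (3), into (2), near (1), bone (1) → 7 ✓
Line 3: icicle (3), there (1), waits (1) → 5 ✓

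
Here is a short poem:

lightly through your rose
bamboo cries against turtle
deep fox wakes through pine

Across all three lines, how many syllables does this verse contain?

17

Line 1: lightly (2), through (1), your (1), rose (1) → 5
Line 2: bamboo (2), cries (1), against (2), turtle (2) → 7
Line 3: deep (1), fox (1), wakes (1), through (1), pine (1) → 5
Total: 5 + 7 + 5 = 17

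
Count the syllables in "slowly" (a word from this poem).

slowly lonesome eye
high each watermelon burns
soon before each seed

"slowly" has 2 syllables.

2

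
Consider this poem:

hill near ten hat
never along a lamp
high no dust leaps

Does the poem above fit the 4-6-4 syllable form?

Yes

Line 1: "hill near ten hat": 1+1+1+1 = 4 ✓
Line 2: "never along a lamp": 2+2+1+1 = 6 ✓
Line 3: "high no dust leaps": 1+1+1+1 = 4 ✓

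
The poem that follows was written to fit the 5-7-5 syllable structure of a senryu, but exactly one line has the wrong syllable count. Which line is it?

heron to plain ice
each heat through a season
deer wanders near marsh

The second line

Line 1: heron(2) + to(1) + plain(1) + ice(1) = 5 ✓
Line 2: each(1) + heat(1) + through(1) + a(1) + season(2) = 6 (expected 7)
Line 3: deer(1) + wanders(2) + near(1) + marsh(1) = 5 ✓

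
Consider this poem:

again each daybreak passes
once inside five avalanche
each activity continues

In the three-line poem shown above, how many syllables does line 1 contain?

Line 1: again(2) + each(1) + daybreak(2) + passes(2) = 7

7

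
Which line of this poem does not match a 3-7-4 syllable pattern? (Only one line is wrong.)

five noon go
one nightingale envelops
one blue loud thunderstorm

Line 3

Line 1: five (1), noon (1), go (1) → 3 ✓
Line 2: one (1), nightingale (3), envelops (3) → 7 ✓
Line 3: one (1), blue (1), loud (1), thunderstorm (3) → 6 (expected 4)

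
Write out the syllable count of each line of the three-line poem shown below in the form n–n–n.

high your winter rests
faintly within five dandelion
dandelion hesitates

5–9–7

Line 1: "high your winter rests": 1+1+2+1 = 5
Line 2: "faintly within five dandelion": 2+2+1+4 = 9
Line 3: "dandelion hesitates": 4+3 = 7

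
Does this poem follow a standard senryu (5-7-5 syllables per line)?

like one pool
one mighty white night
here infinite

Line 1: like(1) + one(1) + pool(1) = 3 (expected 5)
Line 2: one(1) + mighty(2) + white(1) + night(1) = 5 (expected 7)
Line 3: here(1) + infinite(3) = 4 (expected 5)

No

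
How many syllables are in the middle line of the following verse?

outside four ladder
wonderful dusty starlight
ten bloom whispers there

7

The middle line: wonderful (3), dusty (2), starlight (2) → 7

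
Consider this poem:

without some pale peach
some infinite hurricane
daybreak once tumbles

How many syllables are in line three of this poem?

Line three: daybreak(2) + once(1) + tumbles(2) = 5

5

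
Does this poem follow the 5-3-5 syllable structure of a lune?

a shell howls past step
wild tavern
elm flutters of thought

Yes

Line 1: a (1), shell (1), howls (1), past (1), step (1) → 5 ✓
Line 2: wild (1), tavern (2) → 3 ✓
Line 3: elm (1), flutters (2), of (1), thought (1) → 5 ✓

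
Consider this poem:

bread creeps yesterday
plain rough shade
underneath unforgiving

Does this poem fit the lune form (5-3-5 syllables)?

Line 1: "bread creeps yesterday": 1+1+3 = 5 ✓
Line 2: "plain rough shade": 1+1+1 = 3 ✓
Line 3: "underneath unforgiving": 3+4 = 7 (expected 5)

No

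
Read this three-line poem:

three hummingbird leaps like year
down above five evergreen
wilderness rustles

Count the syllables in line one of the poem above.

Line one: three(1) + hummingbird(3) + leaps(1) + like(1) + year(1) = 7

7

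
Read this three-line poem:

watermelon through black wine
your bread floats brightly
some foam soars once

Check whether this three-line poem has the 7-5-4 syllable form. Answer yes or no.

Line 1: watermelon(4) + through(1) + black(1) + wine(1) = 7 ✓
Line 2: your(1) + bread(1) + floats(1) + brightly(2) = 5 ✓
Line 3: some(1) + foam(1) + soars(1) + once(1) = 4 ✓

Yes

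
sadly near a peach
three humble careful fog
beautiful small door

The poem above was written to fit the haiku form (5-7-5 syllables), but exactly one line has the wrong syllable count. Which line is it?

Line 1: sadly(2) + near(1) + a(1) + peach(1) = 5 ✓
Line 2: three(1) + humble(2) + careful(2) + fog(1) = 6 (expected 7)
Line 3: beautiful(3) + small(1) + door(1) = 5 ✓

Line 2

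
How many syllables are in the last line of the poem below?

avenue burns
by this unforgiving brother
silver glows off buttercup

The last line: silver(2) + glows(1) + off(1) + buttercup(3) = 7

7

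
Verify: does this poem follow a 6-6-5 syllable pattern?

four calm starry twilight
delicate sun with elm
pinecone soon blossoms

Yes

Line 1: four(1) + calm(1) + starry(2) + twilight(2) = 6 ✓
Line 2: delicate(3) + sun(1) + with(1) + elm(1) = 6 ✓
Line 3: pinecone(2) + soon(1) + blossoms(2) = 5 ✓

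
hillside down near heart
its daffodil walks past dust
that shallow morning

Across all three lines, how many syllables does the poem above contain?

Line 1: "hillside down near heart": 2+1+1+1 = 5
Line 2: "its daffodil walks past dust": 1+3+1+1+1 = 7
Line 3: "that shallow morning": 1+2+2 = 5
Total: 5 + 7 + 5 = 17

17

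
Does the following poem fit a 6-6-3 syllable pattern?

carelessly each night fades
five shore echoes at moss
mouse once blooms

Line 1: carelessly(3) + each(1) + night(1) + fades(1) = 6 ✓
Line 2: five(1) + shore(1) + echoes(2) + at(1) + moss(1) = 6 ✓
Line 3: mouse(1) + once(1) + blooms(1) = 3 ✓

Yes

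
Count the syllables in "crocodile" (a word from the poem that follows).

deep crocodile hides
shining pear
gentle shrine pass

3

"crocodile" has 3 syllables.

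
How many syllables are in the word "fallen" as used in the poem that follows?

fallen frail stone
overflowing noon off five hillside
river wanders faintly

2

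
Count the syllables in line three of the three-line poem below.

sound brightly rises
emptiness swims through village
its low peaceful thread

Line three: its (1), low (1), peaceful (2), thread (1) → 5

5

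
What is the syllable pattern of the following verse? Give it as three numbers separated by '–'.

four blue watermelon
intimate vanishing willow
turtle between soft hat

6–8–6

Line 1: "four blue watermelon": 1+1+4 = 6
Line 2: "intimate vanishing willow": 3+3+2 = 8
Line 3: "turtle between soft hat": 2+2+1+1 = 6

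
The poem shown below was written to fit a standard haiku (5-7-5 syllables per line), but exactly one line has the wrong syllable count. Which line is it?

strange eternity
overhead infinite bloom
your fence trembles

Line 3

Line 1: strange(1) + eternity(4) = 5 ✓
Line 2: overhead(3) + infinite(3) + bloom(1) = 7 ✓
Line 3: your(1) + fence(1) + trembles(2) = 4 (expected 5)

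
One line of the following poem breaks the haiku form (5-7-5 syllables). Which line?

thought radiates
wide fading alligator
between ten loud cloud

Line 1: thought(1) + radiates(3) = 4 (expected 5)
Line 2: wide(1) + fading(2) + alligator(4) = 7 ✓
Line 3: between(2) + ten(1) + loud(1) + cloud(1) = 5 ✓

The first line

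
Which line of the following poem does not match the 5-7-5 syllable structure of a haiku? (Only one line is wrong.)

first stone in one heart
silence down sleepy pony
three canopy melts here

Line 3

Line 1: first(1) + stone(1) + in(1) + one(1) + heart(1) = 5 ✓
Line 2: silence(2) + down(1) + sleepy(2) + pony(2) = 7 ✓
Line 3: three(1) + canopy(3) + melts(1) + here(1) = 6 (expected 5)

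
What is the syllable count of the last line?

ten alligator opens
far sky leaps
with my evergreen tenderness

The last line: "with my evergreen tenderness": 1+1+3+3 = 8

8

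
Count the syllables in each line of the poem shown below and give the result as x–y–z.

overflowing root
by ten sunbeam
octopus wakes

Line 1: overflowing(4) + root(1) = 5
Line 2: by(1) + ten(1) + sunbeam(2) = 4
Line 3: octopus(3) + wakes(1) = 4

5–4–4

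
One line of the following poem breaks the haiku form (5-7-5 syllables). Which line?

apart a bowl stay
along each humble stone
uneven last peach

The second line

Line 1: apart (2), a (1), bowl (1), stay (1) → 5 ✓
Line 2: along (2), each (1), humble (2), stone (1) → 6 (expected 7)
Line 3: uneven (3), last (1), peach (1) → 5 ✓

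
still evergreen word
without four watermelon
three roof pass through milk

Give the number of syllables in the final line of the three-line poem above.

5

The final line: three(1) + roof(1) + pass(1) + through(1) + milk(1) = 5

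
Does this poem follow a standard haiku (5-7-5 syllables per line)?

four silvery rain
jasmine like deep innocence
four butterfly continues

No

Line 1: "four silvery rain": 1+3+1 = 5 ✓
Line 2: "jasmine like deep innocence": 2+1+1+3 = 7 ✓
Line 3: "four butterfly continues": 1+3+3 = 7 (expected 5)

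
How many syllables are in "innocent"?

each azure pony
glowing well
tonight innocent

3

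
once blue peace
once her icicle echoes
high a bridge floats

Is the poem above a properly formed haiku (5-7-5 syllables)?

No

Line 1: once(1) + blue(1) + peace(1) = 3 (expected 5)
Line 2: once(1) + her(1) + icicle(3) + echoes(2) = 7 ✓
Line 3: high(1) + a(1) + bridge(1) + floats(1) = 4 (expected 5)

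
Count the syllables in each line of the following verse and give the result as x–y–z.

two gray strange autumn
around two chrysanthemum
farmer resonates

5–7–5

Line 1: two(1) + gray(1) + strange(1) + autumn(2) = 5
Line 2: around(2) + two(1) + chrysanthemum(4) = 7
Line 3: farmer(2) + resonates(3) = 5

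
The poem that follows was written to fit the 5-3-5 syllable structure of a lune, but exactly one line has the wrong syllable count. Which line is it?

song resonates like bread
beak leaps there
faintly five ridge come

Line 1: song(1) + resonates(3) + like(1) + bread(1) = 6 (expected 5)
Line 2: beak(1) + leaps(1) + there(1) = 3 ✓
Line 3: faintly(2) + five(1) + ridge(1) + come(1) = 5 ✓

The first line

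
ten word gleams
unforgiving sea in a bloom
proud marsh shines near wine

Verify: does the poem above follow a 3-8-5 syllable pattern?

Yes

Line 1: ten(1) + word(1) + gleams(1) = 3 ✓
Line 2: unforgiving(4) + sea(1) + in(1) + a(1) + bloom(1) = 8 ✓
Line 3: proud(1) + marsh(1) + shines(1) + near(1) + wine(1) = 5 ✓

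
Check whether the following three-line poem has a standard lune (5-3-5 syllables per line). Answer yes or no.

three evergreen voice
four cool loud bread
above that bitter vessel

No

Line 1: three (1), evergreen (3), voice (1) → 5 ✓
Line 2: four (1), cool (1), loud (1), bread (1) → 4 (expected 3)
Line 3: above (2), that (1), bitter (2), vessel (2) → 7 (expected 5)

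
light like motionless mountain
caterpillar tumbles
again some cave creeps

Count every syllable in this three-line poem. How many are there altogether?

Line 1: "light like motionless mountain": 1+1+3+2 = 7
Line 2: "caterpillar tumbles": 4+2 = 6
Line 3: "again some cave creeps": 2+1+1+1 = 5
Total: 7 + 6 + 5 = 18

18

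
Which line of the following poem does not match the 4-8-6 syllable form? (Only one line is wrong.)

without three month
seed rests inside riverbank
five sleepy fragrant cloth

Line 1: "without three month": 2+1+1 = 4 ✓
Line 2: "seed rests inside riverbank": 1+1+2+3 = 7 (expected 8)
Line 3: "five sleepy fragrant cloth": 1+2+2+1 = 6 ✓

The second line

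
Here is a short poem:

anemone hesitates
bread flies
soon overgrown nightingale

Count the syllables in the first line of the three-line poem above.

The first line: "anemone hesitates": 4+3 = 7

7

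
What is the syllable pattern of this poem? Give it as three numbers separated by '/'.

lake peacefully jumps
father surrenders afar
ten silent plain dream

Line 1: "lake peacefully jumps": 1+3+1 = 5
Line 2: "father surrenders afar": 2+3+2 = 7
Line 3: "ten silent plain dream": 1+2+1+1 = 5

5/7/5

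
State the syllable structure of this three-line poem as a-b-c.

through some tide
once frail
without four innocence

Line 1: through (1), some (1), tide (1) → 3
Line 2: once (1), frail (1) → 2
Line 3: without (2), four (1), innocence (3) → 6

3-2-6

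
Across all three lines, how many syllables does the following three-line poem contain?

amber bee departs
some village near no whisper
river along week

Line 1: amber(2) + bee(1) + departs(2) = 5
Line 2: some(1) + village(2) + near(1) + no(1) + whisper(2) = 7
Line 3: river(2) + along(2) + week(1) = 5
Total: 5 + 7 + 5 = 17

17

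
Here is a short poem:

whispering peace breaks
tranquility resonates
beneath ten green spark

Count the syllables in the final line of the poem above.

5

The final line: beneath (2), ten (1), green (1), spark (1) → 5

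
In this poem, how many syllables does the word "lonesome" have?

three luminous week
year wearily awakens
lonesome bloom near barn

"lonesome" has 2 syllables.

2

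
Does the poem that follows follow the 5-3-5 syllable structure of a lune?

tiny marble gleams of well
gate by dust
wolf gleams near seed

No

Line 1: tiny(2) + marble(2) + gleams(1) + of(1) + well(1) = 7 (expected 5)
Line 2: gate(1) + by(1) + dust(1) = 3 ✓
Line 3: wolf(1) + gleams(1) + near(1) + seed(1) = 4 (expected 5)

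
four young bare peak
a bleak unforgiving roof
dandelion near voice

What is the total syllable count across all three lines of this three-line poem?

17

Line 1: four(1) + young(1) + bare(1) + peak(1) = 4
Line 2: a(1) + bleak(1) + unforgiving(4) + roof(1) = 7
Line 3: dandelion(4) + near(1) + voice(1) = 6
Total: 4 + 7 + 6 = 17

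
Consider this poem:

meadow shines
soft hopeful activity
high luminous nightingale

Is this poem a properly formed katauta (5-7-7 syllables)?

Line 1: meadow (2), shines (1) → 3 (expected 5)
Line 2: soft (1), hopeful (2), activity (4) → 7 ✓
Line 3: high (1), luminous (3), nightingale (3) → 7 ✓

No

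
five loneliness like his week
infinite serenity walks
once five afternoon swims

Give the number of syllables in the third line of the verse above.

6

The third line: "once five afternoon swims": 1+1+3+1 = 6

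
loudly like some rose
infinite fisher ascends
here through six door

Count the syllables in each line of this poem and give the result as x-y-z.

Line 1: "loudly like some rose": 2+1+1+1 = 5
Line 2: "infinite fisher ascends": 3+2+2 = 7
Line 3: "here through six door": 1+1+1+1 = 4

5-7-4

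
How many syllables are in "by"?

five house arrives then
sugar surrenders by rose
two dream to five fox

"by" has 1 syllable.

1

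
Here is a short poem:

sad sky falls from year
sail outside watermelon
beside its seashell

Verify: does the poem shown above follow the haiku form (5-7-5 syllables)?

Line 1: "sad sky falls from year": 1+1+1+1+1 = 5 ✓
Line 2: "sail outside watermelon": 1+2+4 = 7 ✓
Line 3: "beside its seashell": 2+1+2 = 5 ✓

Yes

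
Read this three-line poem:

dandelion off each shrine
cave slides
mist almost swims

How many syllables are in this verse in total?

13

Line 1: dandelion (4), off (1), each (1), shrine (1) → 7
Line 2: cave (1), slides (1) → 2
Line 3: mist (1), almost (2), swims (1) → 4
Total: 7 + 2 + 4 = 13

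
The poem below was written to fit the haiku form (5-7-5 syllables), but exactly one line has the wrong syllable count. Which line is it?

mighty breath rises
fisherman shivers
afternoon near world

Line 1: mighty(2) + breath(1) + rises(2) = 5 ✓
Line 2: fisherman(3) + shivers(2) = 5 (expected 7)
Line 3: afternoon(3) + near(1) + world(1) = 5 ✓

The second line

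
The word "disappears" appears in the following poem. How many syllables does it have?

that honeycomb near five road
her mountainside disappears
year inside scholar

3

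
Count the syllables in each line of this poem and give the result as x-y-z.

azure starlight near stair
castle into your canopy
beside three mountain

6-8-5

Line 1: azure (2), starlight (2), near (1), stair (1) → 6
Line 2: castle (2), into (2), your (1), canopy (3) → 8
Line 3: beside (2), three (1), mountain (2) → 5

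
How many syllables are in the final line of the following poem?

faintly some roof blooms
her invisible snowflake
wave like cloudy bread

The final line: "wave like cloudy bread": 1+1+2+1 = 5

5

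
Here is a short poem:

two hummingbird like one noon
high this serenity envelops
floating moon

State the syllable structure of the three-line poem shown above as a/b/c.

7/9/3

Line 1: two(1) + hummingbird(3) + like(1) + one(1) + noon(1) = 7
Line 2: high(1) + this(1) + serenity(4) + envelops(3) = 9
Line 3: floating(2) + moon(1) = 3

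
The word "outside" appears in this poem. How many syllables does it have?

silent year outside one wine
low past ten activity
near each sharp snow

2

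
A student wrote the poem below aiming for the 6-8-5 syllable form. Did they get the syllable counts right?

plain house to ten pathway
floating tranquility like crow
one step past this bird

Yes

Line 1: "plain house to ten pathway": 1+1+1+1+2 = 6 ✓
Line 2: "floating tranquility like crow": 2+4+1+1 = 8 ✓
Line 3: "one step past this bird": 1+1+1+1+1 = 5 ✓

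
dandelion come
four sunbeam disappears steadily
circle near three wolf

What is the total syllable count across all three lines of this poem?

Line 1: dandelion (4), come (1) → 5
Line 2: four (1), sunbeam (2), disappears (3), steadily (3) → 9
Line 3: circle (2), near (1), three (1), wolf (1) → 5
Total: 5 + 9 + 5 = 19

19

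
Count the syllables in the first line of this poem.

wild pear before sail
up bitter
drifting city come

5

The first line: wild (1), pear (1), before (2), sail (1) → 5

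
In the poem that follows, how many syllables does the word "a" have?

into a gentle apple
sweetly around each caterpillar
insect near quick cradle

"a" has 1 syllable.

1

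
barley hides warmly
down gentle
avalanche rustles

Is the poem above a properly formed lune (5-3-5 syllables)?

Line 1: barley (2), hides (1), warmly (2) → 5 ✓
Line 2: down (1), gentle (2) → 3 ✓
Line 3: avalanche (3), rustles (2) → 5 ✓

Yes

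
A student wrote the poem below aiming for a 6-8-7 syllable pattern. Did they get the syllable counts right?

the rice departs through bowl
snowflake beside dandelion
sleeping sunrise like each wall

Yes

Line 1: the(1) + rice(1) + departs(2) + through(1) + bowl(1) = 6 ✓
Line 2: snowflake(2) + beside(2) + dandelion(4) = 8 ✓
Line 3: sleeping(2) + sunrise(2) + like(1) + each(1) + wall(1) = 7 ✓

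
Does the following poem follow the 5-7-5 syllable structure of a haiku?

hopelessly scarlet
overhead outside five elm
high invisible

Line 1: "hopelessly scarlet": 3+2 = 5 ✓
Line 2: "overhead outside five elm": 3+2+1+1 = 7 ✓
Line 3: "high invisible": 1+4 = 5 ✓

Yes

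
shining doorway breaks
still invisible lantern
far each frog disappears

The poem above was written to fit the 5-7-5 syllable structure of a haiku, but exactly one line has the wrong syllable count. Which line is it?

Line 1: "shining doorway breaks": 2+2+1 = 5 ✓
Line 2: "still invisible lantern": 1+4+2 = 7 ✓
Line 3: "far each frog disappears": 1+1+1+3 = 6 (expected 5)

Line 3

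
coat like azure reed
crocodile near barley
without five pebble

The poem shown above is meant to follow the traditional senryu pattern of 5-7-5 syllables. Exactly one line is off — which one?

Line 1: coat(1) + like(1) + azure(2) + reed(1) = 5 ✓
Line 2: crocodile(3) + near(1) + barley(2) = 6 (expected 7)
Line 3: without(2) + five(1) + pebble(2) = 5 ✓

The second line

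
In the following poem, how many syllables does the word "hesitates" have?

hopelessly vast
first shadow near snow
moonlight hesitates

3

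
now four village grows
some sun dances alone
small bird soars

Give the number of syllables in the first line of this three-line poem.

The first line: now(1) + four(1) + village(2) + grows(1) = 5

5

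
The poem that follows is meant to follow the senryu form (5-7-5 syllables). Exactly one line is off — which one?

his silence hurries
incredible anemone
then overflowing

Line 2

Line 1: his (1), silence (2), hurries (2) → 5 ✓
Line 2: incredible (4), anemone (4) → 8 (expected 7)
Line 3: then (1), overflowing (4) → 5 ✓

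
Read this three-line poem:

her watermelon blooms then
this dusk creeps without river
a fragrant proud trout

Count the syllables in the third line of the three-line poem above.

5

The third line: a (1), fragrant (2), proud (1), trout (1) → 5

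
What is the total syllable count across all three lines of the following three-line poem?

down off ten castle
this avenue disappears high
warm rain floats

16

Line 1: down(1) + off(1) + ten(1) + castle(2) = 5
Line 2: this(1) + avenue(3) + disappears(3) + high(1) = 8
Line 3: warm(1) + rain(1) + floats(1) = 3
Total: 5 + 8 + 3 = 16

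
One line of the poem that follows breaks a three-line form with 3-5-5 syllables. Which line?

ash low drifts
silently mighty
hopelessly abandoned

The third line

Line 1: ash(1) + low(1) + drifts(1) = 3 ✓
Line 2: silently(3) + mighty(2) = 5 ✓
Line 3: hopelessly(3) + abandoned(3) = 6 (expected 5)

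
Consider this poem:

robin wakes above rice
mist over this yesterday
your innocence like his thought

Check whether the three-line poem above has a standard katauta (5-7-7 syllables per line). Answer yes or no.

No

Line 1: robin(2) + wakes(1) + above(2) + rice(1) = 6 (expected 5)
Line 2: mist(1) + over(2) + this(1) + yesterday(3) = 7 ✓
Line 3: your(1) + innocence(3) + like(1) + his(1) + thought(1) = 7 ✓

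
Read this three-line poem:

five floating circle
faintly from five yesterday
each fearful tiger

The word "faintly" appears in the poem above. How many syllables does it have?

2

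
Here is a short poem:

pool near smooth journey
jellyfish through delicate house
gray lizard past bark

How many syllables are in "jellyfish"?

3

"jellyfish" has 3 syllables.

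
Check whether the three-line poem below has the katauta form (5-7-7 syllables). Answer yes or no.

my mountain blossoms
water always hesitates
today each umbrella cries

Yes

Line 1: my (1), mountain (2), blossoms (2) → 5 ✓
Line 2: water (2), always (2), hesitates (3) → 7 ✓
Line 3: today (2), each (1), umbrella (3), cries (1) → 7 ✓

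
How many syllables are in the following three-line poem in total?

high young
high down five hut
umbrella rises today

Line 1: high(1) + young(1) = 2
Line 2: high(1) + down(1) + five(1) + hut(1) = 4
Line 3: umbrella(3) + rises(2) + today(2) = 7
Total: 2 + 4 + 7 = 13

13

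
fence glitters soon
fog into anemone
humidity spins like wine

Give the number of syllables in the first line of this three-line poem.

The first line: fence (1), glitters (2), soon (1) → 4

4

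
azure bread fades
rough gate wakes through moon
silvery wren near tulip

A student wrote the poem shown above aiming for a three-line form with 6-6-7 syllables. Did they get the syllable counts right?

Line 1: azure(2) + bread(1) + fades(1) = 4 (expected 6)
Line 2: rough(1) + gate(1) + wakes(1) + through(1) + moon(1) = 5 (expected 6)
Line 3: silvery(3) + wren(1) + near(1) + tulip(2) = 7 ✓

No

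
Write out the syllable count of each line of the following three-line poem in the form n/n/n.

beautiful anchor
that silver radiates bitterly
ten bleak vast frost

5/9/4

Line 1: beautiful (3), anchor (2) → 5
Line 2: that (1), silver (2), radiates (3), bitterly (3) → 9
Line 3: ten (1), bleak (1), vast (1), frost (1) → 4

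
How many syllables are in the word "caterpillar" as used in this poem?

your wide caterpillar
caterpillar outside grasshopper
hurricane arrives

4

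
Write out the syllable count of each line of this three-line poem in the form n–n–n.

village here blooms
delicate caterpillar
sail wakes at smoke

4–7–4

Line 1: village(2) + here(1) + blooms(1) = 4
Line 2: delicate(3) + caterpillar(4) = 7
Line 3: sail(1) + wakes(1) + at(1) + smoke(1) = 4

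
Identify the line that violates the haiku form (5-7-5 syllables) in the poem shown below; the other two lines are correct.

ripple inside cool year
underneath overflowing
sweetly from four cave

Line 1: ripple (2), inside (2), cool (1), year (1) → 6 (expected 5)
Line 2: underneath (3), overflowing (4) → 7 ✓
Line 3: sweetly (2), from (1), four (1), cave (1) → 5 ✓

The first line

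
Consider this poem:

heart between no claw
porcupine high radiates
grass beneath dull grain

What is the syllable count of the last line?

The last line: grass (1), beneath (2), dull (1), grain (1) → 5

5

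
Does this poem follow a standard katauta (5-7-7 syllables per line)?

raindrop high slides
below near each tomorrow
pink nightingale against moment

No

Line 1: "raindrop high slides": 2+1+1 = 4 (expected 5)
Line 2: "below near each tomorrow": 2+1+1+3 = 7 ✓
Line 3: "pink nightingale against moment": 1+3+2+2 = 8 (expected 7)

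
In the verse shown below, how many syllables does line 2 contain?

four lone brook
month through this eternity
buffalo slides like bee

Line 2: month (1), through (1), this (1), eternity (4) → 7

7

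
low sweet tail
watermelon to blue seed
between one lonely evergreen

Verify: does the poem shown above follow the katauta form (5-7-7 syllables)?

Line 1: low (1), sweet (1), tail (1) → 3 (expected 5)
Line 2: watermelon (4), to (1), blue (1), seed (1) → 7 ✓
Line 3: between (2), one (1), lonely (2), evergreen (3) → 8 (expected 7)

No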